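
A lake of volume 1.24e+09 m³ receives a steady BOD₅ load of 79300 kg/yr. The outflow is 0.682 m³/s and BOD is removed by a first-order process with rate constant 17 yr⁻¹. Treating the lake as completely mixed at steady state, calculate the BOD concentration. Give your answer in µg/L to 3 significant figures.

3.76 µg/L

Outflow Q = 0.682 m³/s × 3.156e+07 s/yr = 2.152e+07 m³/yr.
Steady-state CSTR mass balance: W = Q·C + k·V·C, so C = W/(Q + kV).
Q + kV = 2.152e+07 + 17·1.24e+09 = 2.11e+10 m³/yr.
C = 79300/2.11e+10 = 3.758e-06 kg/m³ = 0.003758 mg/L = 3.758 µg/L.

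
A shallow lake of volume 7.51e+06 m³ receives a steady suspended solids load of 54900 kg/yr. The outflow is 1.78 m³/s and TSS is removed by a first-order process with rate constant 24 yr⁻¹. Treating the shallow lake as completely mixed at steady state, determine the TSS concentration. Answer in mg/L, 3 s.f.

Outflow Q = 1.78 m³/s × 3.156e+07 s/yr = 5.617e+07 m³/yr.
Steady-state CSTR mass balance: W = Q·C + k·V·C, so C = W/(Q + kV).
Q + kV = 5.617e+07 + 24·7.51e+06 = 2.364e+08 m³/yr.
C = 54900/2.364e+08 = 0.0002322 kg/m³ = 0.2322 mg/L.

0.232 mg/L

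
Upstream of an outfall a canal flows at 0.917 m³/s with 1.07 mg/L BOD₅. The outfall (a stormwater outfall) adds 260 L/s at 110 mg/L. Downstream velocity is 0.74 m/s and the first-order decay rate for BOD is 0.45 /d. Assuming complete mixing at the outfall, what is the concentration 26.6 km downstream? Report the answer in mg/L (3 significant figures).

260 L/s = 0.26 m³/s.
After complete mixing, C₀ = (0.26·110 + 0.917·1.07) / 1.177 = 25.13 mg/L.
Travel time t = 2.66e+04 m / 0.74 m/s = 3.595e+04 s = 0.416 d.
C = 25.13·exp(−0.45·0.416) = 25.13·0.8293 = 20.84 mg/L.

20.8 mg/L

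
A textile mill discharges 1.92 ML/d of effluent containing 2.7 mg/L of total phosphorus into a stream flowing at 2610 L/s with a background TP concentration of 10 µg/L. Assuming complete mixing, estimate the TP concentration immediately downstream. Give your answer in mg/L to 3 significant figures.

1.92 ML/d = 0.02222 m³/s.
2610 L/s = 2.61 m³/s.
10 µg/L = 0.01 mg/L.
By mass balance at complete mixing, C = (0.02222·2.7 + 2.61·0.01) / (0.02222 + 2.61) = 0.0861/2.632 = 0.03271 mg/L.

0.0327 mg/L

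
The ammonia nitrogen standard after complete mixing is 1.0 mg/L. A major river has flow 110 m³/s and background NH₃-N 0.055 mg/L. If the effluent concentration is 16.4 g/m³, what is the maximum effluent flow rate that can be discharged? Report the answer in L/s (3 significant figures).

Mass balance at complete mixing: C_std·(Q_w + Q_r) = Q_w·C_e + Q_r·C_b.
Rearranging, Q_w = Q_r·(C_std − C_b)/(C_e − C_std) = 110·(1 − 0.055) / (16.4 − 1) = 6.75 m³/s.
= 6750 L/s.

6750 L/s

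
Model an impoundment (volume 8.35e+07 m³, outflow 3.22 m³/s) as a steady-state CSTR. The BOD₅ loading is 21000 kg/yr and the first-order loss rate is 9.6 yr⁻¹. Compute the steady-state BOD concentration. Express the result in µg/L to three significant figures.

23.3 µg/L

Outflow Q = 3.22 m³/s × 3.156e+07 s/yr = 1.016e+08 m³/yr.
Steady-state CSTR mass balance: W = Q·C + k·V·C, so C = W/(Q + kV).
Q + kV = 1.016e+08 + 9.6·8.35e+07 = 9.032e+08 m³/yr.
C = 21000/9.032e+08 = 2.325e-05 kg/m³ = 0.02325 mg/L = 23.25 µg/L.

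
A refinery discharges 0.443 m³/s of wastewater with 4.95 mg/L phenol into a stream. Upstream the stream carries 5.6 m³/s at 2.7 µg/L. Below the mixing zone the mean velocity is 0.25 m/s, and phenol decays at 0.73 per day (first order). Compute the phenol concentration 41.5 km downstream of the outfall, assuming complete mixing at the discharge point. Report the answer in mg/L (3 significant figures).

0.0899 mg/L

2.7 µg/L = 0.0027 mg/L.
After complete mixing, C₀ = (0.443·4.95 + 5.6·0.0027) / 6.043 = 0.3654 mg/L.
Travel time t = 4.15e+04 m / 0.25 m/s = 1.66e+05 s = 1.921 d.
C = 0.3654·exp(−0.73·1.921) = 0.3654·0.246 = 0.08987 mg/L.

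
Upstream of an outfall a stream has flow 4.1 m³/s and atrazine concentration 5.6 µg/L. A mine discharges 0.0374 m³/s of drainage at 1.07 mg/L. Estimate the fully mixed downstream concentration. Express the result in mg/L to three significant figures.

5.6 µg/L = 0.0056 mg/L.
Flow-weighted mixing gives C = (0.0374·1.07 + 4.1·0.0056) / (0.0374 + 4.1) = 0.06298/4.137 = 0.01522 mg/L.

0.0152 mg/L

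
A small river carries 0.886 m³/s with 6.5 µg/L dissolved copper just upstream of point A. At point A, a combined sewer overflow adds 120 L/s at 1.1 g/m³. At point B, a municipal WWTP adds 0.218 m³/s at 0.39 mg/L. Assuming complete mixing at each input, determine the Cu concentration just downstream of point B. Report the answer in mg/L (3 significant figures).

0.182 mg/L

6.5 µg/L = 0.0065 mg/L.
120 L/s = 0.12 m³/s.
After input A: C = (0.886·0.0065 + 0.12·1.1) / 1.006 = 0.1369 mg/L.
After input B: C = (1.006·0.1369 + 0.218·0.39) / 1.224 = 0.182 mg/L.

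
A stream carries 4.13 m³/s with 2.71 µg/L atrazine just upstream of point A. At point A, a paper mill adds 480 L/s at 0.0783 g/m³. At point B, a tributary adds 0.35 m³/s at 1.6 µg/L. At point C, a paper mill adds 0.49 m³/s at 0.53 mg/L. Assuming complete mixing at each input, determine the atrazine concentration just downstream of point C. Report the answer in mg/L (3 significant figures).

2.71 µg/L = 0.00271 mg/L.
480 L/s = 0.48 m³/s.
After input A: C = (4.13·0.00271 + 0.48·0.0783) / 4.61 = 0.01058 mg/L.
1.6 µg/L = 0.0016 mg/L.
After input B: C = (4.61·0.01058 + 0.35·0.0016) / 4.96 = 0.009947 mg/L.
After input C: C = (4.96·0.009947 + 0.49·0.53) / 5.45 = 0.0567 mg/L.

0.0567 mg/L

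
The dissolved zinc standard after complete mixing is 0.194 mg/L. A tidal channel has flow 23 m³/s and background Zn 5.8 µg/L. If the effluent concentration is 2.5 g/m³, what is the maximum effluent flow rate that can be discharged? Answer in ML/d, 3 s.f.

5.8 µg/L = 0.0058 mg/L.
Mass balance at complete mixing: C_std·(Q_w + Q_r) = Q_w·C_e + Q_r·C_b.
Rearranging, Q_w = Q_r·(C_std − C_b)/(C_e − C_std) = 23·(0.194 − 0.0058) / (2.5 − 0.194) = 1.877 m³/s.
= 162.2 ML/d.

162 ML/d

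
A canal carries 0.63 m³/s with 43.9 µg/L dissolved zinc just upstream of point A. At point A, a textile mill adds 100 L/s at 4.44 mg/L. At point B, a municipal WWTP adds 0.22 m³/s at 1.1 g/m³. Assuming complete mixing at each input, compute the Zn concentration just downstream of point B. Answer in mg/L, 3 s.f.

43.9 µg/L = 0.0439 mg/L.
100 L/s = 0.1 m³/s.
After input A: C = (0.63·0.0439 + 0.1·4.44) / 0.73 = 0.6461 mg/L.
After input B: C = (0.73·0.6461 + 0.22·1.1) / 0.95 = 0.7512 mg/L.

0.751 mg/L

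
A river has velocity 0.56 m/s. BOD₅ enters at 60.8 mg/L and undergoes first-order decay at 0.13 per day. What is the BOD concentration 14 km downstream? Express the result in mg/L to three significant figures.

58.6 mg/L

Travel time t = 14 km / 0.56 m/s = 1.4e+04/0.56 = 2.5e+04 s = 0.2894 d.
First-order decay: C = 60.8·exp(−0.13·0.2894) = 60.8·0.9631 = 58.56 mg/L.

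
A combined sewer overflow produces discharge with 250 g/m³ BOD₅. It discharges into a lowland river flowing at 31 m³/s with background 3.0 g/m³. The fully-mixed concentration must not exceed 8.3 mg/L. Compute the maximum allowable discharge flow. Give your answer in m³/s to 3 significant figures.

Mass balance at complete mixing: C_std·(Q_w + Q_r) = Q_w·C_e + Q_r·C_b.
Rearranging, Q_w = Q_r·(C_std − C_b)/(C_e − C_std) = 31·(8.3 − 3) / (250 − 8.3) = 0.6798 m³/s.

0.680 m³/s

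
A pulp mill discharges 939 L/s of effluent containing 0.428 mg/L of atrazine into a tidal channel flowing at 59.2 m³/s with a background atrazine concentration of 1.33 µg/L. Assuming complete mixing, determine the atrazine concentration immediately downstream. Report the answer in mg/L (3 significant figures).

0.00799 mg/L

939 L/s = 0.939 m³/s.
1.33 µg/L = 0.00133 mg/L.
By mass balance at complete mixing, C = (0.939·0.428 + 59.2·0.00133) / (0.939 + 59.2) = 0.4806/60.14 = 0.007992 mg/L.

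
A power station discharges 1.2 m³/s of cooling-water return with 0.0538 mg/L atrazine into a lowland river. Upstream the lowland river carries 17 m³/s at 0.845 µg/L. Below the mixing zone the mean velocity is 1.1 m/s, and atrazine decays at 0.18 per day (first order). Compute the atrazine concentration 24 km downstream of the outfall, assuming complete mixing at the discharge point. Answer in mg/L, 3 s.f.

0.00414 mg/L

0.845 µg/L = 0.000845 mg/L.
After complete mixing, C₀ = (1.2·0.0538 + 17·0.000845) / 18.2 = 0.004337 mg/L.
Travel time t = 2.4e+04 m / 1.1 m/s = 2.182e+04 s = 0.2525 d.
C = 0.004337·exp(−0.18·0.2525) = 0.004337·0.9556 = 0.004144 mg/L.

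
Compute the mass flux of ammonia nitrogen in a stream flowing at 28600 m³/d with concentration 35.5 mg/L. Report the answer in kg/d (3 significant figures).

1020 kg/d

28600 m³/d = 0.331 m³/s.
Mass flux = Q·C = 0.331 m³/s × 35.5 g/m³ = 11.75 g/s.
= 11.75 g/s × 86.4 = 1015 kg/d.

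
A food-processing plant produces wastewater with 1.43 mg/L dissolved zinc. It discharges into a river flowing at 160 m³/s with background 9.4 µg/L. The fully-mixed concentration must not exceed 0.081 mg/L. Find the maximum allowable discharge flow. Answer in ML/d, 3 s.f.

734 ML/d

9.4 µg/L = 0.0094 mg/L.
Mass balance at complete mixing: C_std·(Q_w + Q_r) = Q_w·C_e + Q_r·C_b.
Rearranging, Q_w = Q_r·(C_std − C_b)/(C_e − C_std) = 160·(0.081 − 0.0094) / (1.43 − 0.081) = 8.492 m³/s.
= 733.7 ML/d.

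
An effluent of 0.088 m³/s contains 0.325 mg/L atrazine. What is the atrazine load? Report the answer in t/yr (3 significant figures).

0.903 t/yr

Mass flux = Q·C = 0.088 m³/s × 0.325 g/m³ = 0.0286 g/s.
= 0.0286 g/s × 31.56 = 0.9025 t/yr.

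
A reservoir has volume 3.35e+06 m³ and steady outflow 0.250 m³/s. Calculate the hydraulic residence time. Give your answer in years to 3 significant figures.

Q = 0.250 m³/s × 3.156e+07 s/yr = 7.889e+06 m³/yr.
Hydraulic residence time τ = V/Q = 3.35e+06/7.889e+06 = 0.4246 yr.

0.425 yr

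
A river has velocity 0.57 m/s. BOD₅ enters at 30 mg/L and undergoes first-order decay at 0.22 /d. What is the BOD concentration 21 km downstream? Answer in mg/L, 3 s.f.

Travel time t = 21 km / 0.57 m/s = 2.1e+04/0.57 = 3.684e+04 s = 0.4264 d.
First-order decay: C = 30·exp(−0.22·0.4264) = 30·0.9105 = 27.31 mg/L.

27.3 mg/L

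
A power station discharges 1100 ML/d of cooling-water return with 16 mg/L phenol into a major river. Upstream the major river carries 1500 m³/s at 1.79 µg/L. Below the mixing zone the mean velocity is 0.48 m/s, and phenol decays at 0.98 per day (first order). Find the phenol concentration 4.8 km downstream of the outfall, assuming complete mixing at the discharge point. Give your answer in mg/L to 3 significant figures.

1100 ML/d = 12.73 m³/s.
1.79 µg/L = 0.00179 mg/L.
After complete mixing, C₀ = (12.73·16 + 1500·0.00179) / 1513 = 0.1364 mg/L.
Travel time t = 4800 m / 0.48 m/s = 1e+04 s = 0.1157 d.
C = 0.1364·exp(−0.98·0.1157) = 0.1364·0.8928 = 0.1218 mg/L.

0.122 mg/L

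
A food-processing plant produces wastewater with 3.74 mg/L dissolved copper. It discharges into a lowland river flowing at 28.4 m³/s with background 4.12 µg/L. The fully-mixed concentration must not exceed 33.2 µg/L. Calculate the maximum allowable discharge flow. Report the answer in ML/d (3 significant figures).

19.2 ML/d

4.12 µg/L = 0.00412 mg/L.
33.2 µg/L = 0.0332 mg/L.
Mass balance at complete mixing: C_std·(Q_w + Q_r) = Q_w·C_e + Q_r·C_b.
Rearranging, Q_w = Q_r·(C_std − C_b)/(C_e − C_std) = 28.4·(0.0332 − 0.00412) / (3.74 − 0.0332) = 0.2228 m³/s.
= 19.25 ML/d.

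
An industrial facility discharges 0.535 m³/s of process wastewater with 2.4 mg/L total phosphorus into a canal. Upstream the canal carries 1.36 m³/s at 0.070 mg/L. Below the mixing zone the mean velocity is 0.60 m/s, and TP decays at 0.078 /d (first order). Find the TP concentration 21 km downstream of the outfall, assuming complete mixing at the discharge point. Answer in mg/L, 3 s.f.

After complete mixing, C₀ = (0.535·2.4 + 1.36·0.07) / 1.895 = 0.7278 mg/L.
Travel time t = 2.1e+04 m / 0.60 m/s = 3.5e+04 s = 0.4051 d.
C = 0.7278·exp(−0.078·0.4051) = 0.7278·0.9689 = 0.7052 mg/L.

0.705 mg/L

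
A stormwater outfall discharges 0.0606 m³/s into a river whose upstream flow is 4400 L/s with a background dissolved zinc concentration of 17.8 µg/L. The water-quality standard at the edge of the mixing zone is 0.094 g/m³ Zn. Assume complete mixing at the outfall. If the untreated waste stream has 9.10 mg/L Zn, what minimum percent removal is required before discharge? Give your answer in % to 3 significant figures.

4400 L/s = 4.4 m³/s.
17.8 µg/L = 0.0178 mg/L.
Mass balance: 0.094·4.461 = 0.0606·Cₑ + 4.4·0.0178.
Cₑ = (0.4193 − 0.07832) / 0.0606 = 5.627 mg/L.
Required removal = 1 − 5.627/9.10 = 38.17 %.

38.2 %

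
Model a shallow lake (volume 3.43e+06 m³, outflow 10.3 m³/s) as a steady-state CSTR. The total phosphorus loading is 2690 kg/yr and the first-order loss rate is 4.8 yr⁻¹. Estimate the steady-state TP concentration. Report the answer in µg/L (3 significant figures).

7.88 µg/L

Outflow Q = 10.3 m³/s × 3.156e+07 s/yr = 3.25e+08 m³/yr.
Steady-state CSTR mass balance: W = Q·C + k·V·C, so C = W/(Q + kV).
Q + kV = 3.25e+08 + 4.8·3.43e+06 = 3.415e+08 m³/yr.
C = 2690/3.415e+08 = 7.877e-06 kg/m³ = 0.007877 mg/L = 7.877 µg/L.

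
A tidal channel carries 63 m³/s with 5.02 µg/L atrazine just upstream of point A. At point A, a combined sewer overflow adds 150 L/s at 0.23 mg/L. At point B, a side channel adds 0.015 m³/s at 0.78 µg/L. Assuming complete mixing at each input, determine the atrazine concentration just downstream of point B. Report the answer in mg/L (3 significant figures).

5.02 µg/L = 0.00502 mg/L.
150 L/s = 0.15 m³/s.
After input A: C = (63·0.00502 + 0.15·0.23) / 63.15 = 0.005554 mg/L.
0.78 µg/L = 0.00078 mg/L.
After input B: C = (63.15·0.005554 + 0.015·0.00078) / 63.16 = 0.005553 mg/L.

0.00555 mg/L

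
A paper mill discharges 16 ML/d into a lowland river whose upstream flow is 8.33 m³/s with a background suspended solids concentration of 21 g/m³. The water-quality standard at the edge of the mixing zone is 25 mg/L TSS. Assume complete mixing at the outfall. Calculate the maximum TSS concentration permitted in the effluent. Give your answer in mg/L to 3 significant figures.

205 mg/L

16 ML/d = 0.1852 m³/s.
Mass balance: 25·8.515 = 0.1852·Cₑ + 8.33·21.
Cₑ = (212.9 − 174.9) / 0.1852 = 204.9 mg/L.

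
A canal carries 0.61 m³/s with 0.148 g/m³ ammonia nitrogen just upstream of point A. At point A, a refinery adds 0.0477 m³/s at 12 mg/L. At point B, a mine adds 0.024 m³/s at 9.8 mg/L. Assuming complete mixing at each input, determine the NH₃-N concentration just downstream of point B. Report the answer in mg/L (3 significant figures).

1.32 mg/L

After input A: C = (0.61·0.148 + 0.0477·12) / 0.6577 = 1.008 mg/L.
After input B: C = (0.6577·1.008 + 0.024·9.8) / 0.6817 = 1.317 mg/L.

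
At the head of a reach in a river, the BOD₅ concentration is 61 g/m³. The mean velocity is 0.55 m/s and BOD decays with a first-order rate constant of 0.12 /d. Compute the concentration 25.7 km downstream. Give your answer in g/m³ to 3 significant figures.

57.2 g/m³

Travel time t = 25.7 km / 0.55 m/s = 2.57e+04/0.55 = 4.673e+04 s = 0.5408 d.
First-order decay: C = 61·exp(−0.12·0.5408) = 61·0.9372 = 57.17 g/m³.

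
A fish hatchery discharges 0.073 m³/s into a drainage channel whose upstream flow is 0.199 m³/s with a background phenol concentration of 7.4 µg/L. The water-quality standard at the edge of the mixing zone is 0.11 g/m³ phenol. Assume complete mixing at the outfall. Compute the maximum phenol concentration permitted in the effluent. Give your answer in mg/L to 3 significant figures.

7.4 µg/L = 0.0074 mg/L.
Mass balance: 0.11·0.272 = 0.073·Cₑ + 0.199·0.0074.
Cₑ = (0.02992 − 0.001473) / 0.073 = 0.3897 mg/L.

0.390 mg/L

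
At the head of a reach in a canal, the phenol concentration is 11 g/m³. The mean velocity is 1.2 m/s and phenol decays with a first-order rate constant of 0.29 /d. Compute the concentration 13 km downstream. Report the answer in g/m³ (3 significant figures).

Travel time t = 13 km / 1.2 m/s = 1.3e+04/1.2 = 1.083e+04 s = 0.1254 d.
First-order decay: C = 11·exp(−0.29·0.1254) = 11·0.9643 = 10.61 g/m³.

10.6 g/m³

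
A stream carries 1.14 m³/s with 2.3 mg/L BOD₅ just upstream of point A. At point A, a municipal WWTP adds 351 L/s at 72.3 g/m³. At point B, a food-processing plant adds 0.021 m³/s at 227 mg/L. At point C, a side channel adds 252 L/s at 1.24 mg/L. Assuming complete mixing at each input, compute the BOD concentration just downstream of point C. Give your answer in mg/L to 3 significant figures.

18.8 mg/L

351 L/s = 0.351 m³/s.
After input A: C = (1.14·2.3 + 0.351·72.3) / 1.491 = 18.78 mg/L.
After input B: C = (1.491·18.78 + 0.021·227) / 1.512 = 21.67 mg/L.
252 L/s = 0.252 m³/s.
After input C: C = (1.512·21.67 + 0.252·1.24) / 1.764 = 18.75 mg/L.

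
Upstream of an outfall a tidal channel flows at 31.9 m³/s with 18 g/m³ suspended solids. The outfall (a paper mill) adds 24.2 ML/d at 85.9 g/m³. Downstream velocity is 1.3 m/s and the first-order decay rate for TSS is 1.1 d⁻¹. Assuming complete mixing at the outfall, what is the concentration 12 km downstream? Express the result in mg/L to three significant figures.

24.2 ML/d = 0.2801 m³/s.
After complete mixing, C₀ = (0.2801·85.9 + 31.9·18) / 32.18 = 18.59 mg/L.
Travel time t = 1.2e+04 m / 1.3 m/s = 9231 s = 0.1068 d.
C = 18.59·exp(−1.1·0.1068) = 18.59·0.8891 = 16.53 mg/L.

16.5 mg/L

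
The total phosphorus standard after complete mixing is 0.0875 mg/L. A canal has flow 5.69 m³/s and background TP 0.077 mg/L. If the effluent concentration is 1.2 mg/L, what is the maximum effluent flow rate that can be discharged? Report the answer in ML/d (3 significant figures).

Mass balance at complete mixing: C_std·(Q_w + Q_r) = Q_w·C_e + Q_r·C_b.
Rearranging, Q_w = Q_r·(C_std − C_b)/(C_e − C_std) = 5.69·(0.0875 − 0.077) / (1.2 − 0.0875) = 0.0537 m³/s.
= 4.64 ML/d.

4.64 ML/d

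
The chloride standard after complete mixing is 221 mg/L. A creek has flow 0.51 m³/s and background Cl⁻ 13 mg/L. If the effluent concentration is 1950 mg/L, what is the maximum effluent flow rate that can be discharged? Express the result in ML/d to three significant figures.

5.30 ML/d

Mass balance at complete mixing: C_std·(Q_w + Q_r) = Q_w·C_e + Q_r·C_b.
Rearranging, Q_w = Q_r·(C_std − C_b)/(C_e − C_std) = 0.51·(221 − 13) / (1950 − 221) = 0.06135 m³/s.
= 5.301 ML/d.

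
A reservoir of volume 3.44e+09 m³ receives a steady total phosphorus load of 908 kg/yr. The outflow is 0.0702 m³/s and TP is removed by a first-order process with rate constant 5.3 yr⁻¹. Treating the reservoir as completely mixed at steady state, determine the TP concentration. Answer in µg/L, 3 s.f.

Outflow Q = 0.0702 m³/s × 3.156e+07 s/yr = 2.215e+06 m³/yr.
Steady-state CSTR mass balance: W = Q·C + k·V·C, so C = W/(Q + kV).
Q + kV = 2.215e+06 + 5.3·3.44e+09 = 1.823e+10 m³/yr.
C = 908/1.823e+10 = 4.98e-08 kg/m³ = 4.98e-05 mg/L = 0.0498 µg/L.

0.0498 µg/L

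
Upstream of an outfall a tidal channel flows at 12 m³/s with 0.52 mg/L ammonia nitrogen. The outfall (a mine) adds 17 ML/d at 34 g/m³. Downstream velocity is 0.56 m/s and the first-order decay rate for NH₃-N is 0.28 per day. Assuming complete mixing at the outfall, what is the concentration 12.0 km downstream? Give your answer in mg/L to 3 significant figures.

0.989 mg/L

17 ML/d = 0.1968 m³/s.
After complete mixing, C₀ = (0.1968·34 + 12·0.52) / 12.2 = 1.06 mg/L.
Travel time t = 1.2e+04 m / 0.56 m/s = 2.143e+04 s = 0.248 d.
C = 1.06·exp(−0.28·0.248) = 1.06·0.9329 = 0.989 mg/L.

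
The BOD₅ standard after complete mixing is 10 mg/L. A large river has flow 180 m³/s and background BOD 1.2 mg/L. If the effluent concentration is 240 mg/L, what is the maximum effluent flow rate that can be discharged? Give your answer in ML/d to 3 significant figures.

Mass balance at complete mixing: C_std·(Q_w + Q_r) = Q_w·C_e + Q_r·C_b.
Rearranging, Q_w = Q_r·(C_std − C_b)/(C_e − C_std) = 180·(10 − 1.2) / (240 − 10) = 6.887 m³/s.
= 595 ML/d.

595 ML/d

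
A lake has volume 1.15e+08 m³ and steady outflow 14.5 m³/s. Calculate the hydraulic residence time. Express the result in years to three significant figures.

0.251 yr

Q = 14.5 m³/s × 3.156e+07 s/yr = 4.576e+08 m³/yr.
Hydraulic residence time τ = V/Q = 1.15e+08/4.576e+08 = 0.2513 yr.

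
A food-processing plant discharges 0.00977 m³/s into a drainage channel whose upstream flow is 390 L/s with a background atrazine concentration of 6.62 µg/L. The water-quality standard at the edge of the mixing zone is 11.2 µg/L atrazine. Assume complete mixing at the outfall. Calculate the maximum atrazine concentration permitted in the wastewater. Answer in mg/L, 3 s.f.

390 L/s = 0.39 m³/s.
6.62 µg/L = 0.00662 mg/L.
11.2 µg/L = 0.0112 mg/L.
Mass balance: 0.0112·0.3998 = 0.00977·Cₑ + 0.39·0.00662.
Cₑ = (0.004477 − 0.002582) / 0.00977 = 0.194 mg/L.

0.194 mg/L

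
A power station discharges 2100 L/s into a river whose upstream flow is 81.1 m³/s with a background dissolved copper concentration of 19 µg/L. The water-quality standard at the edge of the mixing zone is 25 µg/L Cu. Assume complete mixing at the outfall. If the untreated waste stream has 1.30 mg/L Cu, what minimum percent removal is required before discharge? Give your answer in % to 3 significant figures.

2100 L/s = 2.1 m³/s.
19 µg/L = 0.019 mg/L.
25 µg/L = 0.025 mg/L.
Mass balance: 0.025·83.2 = 2.1·Cₑ + 81.1·0.019.
Cₑ = (2.08 − 1.541) / 2.1 = 0.2567 mg/L.
Required removal = 1 − 0.2567/1.30 = 80.25 %.

80.3 %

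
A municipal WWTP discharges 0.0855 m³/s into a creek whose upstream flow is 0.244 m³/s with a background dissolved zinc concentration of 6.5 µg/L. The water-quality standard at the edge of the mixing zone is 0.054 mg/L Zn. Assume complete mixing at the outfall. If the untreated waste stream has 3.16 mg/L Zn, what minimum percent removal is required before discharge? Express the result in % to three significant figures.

94.0 %

6.5 µg/L = 0.0065 mg/L.
Mass balance: 0.054·0.3295 = 0.0855·Cₑ + 0.244·0.0065.
Cₑ = (0.01779 − 0.001586) / 0.0855 = 0.1896 mg/L.
Required removal = 1 − 0.1896/3.16 = 94 %.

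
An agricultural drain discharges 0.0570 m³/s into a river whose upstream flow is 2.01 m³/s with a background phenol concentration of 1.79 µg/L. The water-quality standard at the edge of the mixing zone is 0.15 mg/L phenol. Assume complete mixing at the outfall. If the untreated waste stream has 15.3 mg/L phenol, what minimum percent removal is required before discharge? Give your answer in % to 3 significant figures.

1.79 µg/L = 0.00179 mg/L.
Mass balance: 0.15·2.067 = 0.057·Cₑ + 2.01·0.00179.
Cₑ = (0.31 − 0.003598) / 0.057 = 5.376 mg/L.
Required removal = 1 − 5.376/15.3 = 64.86 %.

64.9 %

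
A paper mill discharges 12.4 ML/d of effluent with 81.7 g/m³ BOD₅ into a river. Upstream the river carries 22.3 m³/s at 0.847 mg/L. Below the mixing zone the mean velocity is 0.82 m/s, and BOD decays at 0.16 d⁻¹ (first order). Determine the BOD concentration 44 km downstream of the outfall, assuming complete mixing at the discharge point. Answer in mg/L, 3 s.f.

12.4 ML/d = 0.1435 m³/s.
After complete mixing, C₀ = (0.1435·81.7 + 22.3·0.847) / 22.44 = 1.364 mg/L.
Travel time t = 4.4e+04 m / 0.82 m/s = 5.366e+04 s = 0.621 d.
C = 1.364·exp(−0.16·0.621) = 1.364·0.9054 = 1.235 mg/L.

1.24 mg/L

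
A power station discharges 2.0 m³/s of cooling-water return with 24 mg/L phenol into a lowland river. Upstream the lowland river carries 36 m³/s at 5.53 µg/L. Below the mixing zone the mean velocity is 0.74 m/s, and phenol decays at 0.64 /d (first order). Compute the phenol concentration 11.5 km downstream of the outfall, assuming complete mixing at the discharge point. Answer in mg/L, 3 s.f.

5.53 µg/L = 0.00553 mg/L.
After complete mixing, C₀ = (2·24 + 36·0.00553) / 38 = 1.268 mg/L.
Travel time t = 1.15e+04 m / 0.74 m/s = 1.554e+04 s = 0.1799 d.
C = 1.268·exp(−0.64·0.1799) = 1.268·0.8913 = 1.13 mg/L.

1.13 mg/L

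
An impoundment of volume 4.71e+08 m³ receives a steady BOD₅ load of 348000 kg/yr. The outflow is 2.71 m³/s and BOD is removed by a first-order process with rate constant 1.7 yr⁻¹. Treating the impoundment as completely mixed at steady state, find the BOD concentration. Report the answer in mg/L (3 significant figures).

0.393 mg/L

Outflow Q = 2.71 m³/s × 3.156e+07 s/yr = 8.552e+07 m³/yr.
Steady-state CSTR mass balance: W = Q·C + k·V·C, so C = W/(Q + kV).
Q + kV = 8.552e+07 + 1.7·4.71e+08 = 8.862e+08 m³/yr.
C = 348000/8.862e+08 = 0.0003927 kg/m³ = 0.3927 mg/L.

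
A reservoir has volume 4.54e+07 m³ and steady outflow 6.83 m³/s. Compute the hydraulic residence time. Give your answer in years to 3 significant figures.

0.211 yr

Q = 6.83 m³/s × 3.156e+07 s/yr = 2.155e+08 m³/yr.
Hydraulic residence time τ = V/Q = 4.54e+07/2.155e+08 = 0.2106 yr.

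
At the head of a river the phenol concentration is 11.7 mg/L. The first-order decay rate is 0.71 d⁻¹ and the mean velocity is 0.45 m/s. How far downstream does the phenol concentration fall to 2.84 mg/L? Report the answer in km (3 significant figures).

From C = C₀·e^(−kt), t = ln(C₀/C)/k = ln(11.7/2.84)/0.71 = 1.416/0.71 = 1.994 d.
Distance = v·t = 0.45 m/s × 1.723e+05 s = 7.753e+04 m = 77.53 km.

77.5 km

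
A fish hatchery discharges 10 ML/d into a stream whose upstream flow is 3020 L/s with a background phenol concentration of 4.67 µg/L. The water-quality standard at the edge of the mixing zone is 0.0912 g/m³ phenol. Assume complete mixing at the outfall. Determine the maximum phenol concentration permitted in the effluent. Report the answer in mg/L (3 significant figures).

2.35 mg/L

10 ML/d = 0.1157 m³/s.
3020 L/s = 3.02 m³/s.
4.67 µg/L = 0.00467 mg/L.
Mass balance: 0.0912·3.136 = 0.1157·Cₑ + 3.02·0.00467.
Cₑ = (0.286 − 0.0141) / 0.1157 = 2.349 mg/L.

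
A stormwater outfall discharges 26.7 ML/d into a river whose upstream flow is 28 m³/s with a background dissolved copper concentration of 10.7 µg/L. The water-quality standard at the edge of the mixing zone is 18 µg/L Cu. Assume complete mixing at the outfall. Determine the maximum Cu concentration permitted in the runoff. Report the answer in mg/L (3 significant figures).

0.679 mg/L

26.7 ML/d = 0.309 m³/s.
10.7 µg/L = 0.0107 mg/L.
18 µg/L = 0.018 mg/L.
Mass balance: 0.018·28.31 = 0.309·Cₑ + 28·0.0107.
Cₑ = (0.5096 − 0.2996) / 0.309 = 0.6794 mg/L.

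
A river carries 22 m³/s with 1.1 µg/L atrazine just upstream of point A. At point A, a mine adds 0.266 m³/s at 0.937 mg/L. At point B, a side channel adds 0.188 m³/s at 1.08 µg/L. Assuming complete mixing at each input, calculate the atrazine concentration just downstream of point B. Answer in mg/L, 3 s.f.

0.0122 mg/L

1.1 µg/L = 0.0011 mg/L.
After input A: C = (22·0.0011 + 0.266·0.937) / 22.27 = 0.01228 mg/L.
1.08 µg/L = 0.00108 mg/L.
After input B: C = (22.27·0.01228 + 0.188·0.00108) / 22.45 = 0.01219 mg/L.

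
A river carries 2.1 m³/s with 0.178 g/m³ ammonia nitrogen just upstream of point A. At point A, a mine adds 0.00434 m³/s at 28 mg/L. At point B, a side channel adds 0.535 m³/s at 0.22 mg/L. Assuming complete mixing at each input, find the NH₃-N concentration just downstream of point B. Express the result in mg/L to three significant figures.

After input A: C = (2.1·0.178 + 0.00434·28) / 2.104 = 0.2354 mg/L.
After input B: C = (2.104·0.2354 + 0.535·0.22) / 2.639 = 0.2323 mg/L.

0.232 mg/L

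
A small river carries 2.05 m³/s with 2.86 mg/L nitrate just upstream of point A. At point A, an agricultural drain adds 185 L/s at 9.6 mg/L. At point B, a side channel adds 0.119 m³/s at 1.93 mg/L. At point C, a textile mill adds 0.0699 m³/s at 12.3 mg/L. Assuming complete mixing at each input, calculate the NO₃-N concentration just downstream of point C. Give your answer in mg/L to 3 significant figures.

185 L/s = 0.185 m³/s.
After input A: C = (2.05·2.86 + 0.185·9.6) / 2.235 = 3.418 mg/L.
After input B: C = (2.235·3.418 + 0.119·1.93) / 2.354 = 3.343 mg/L.
After input C: C = (2.354·3.343 + 0.0699·12.3) / 2.424 = 3.601 mg/L.

3.60 mg/L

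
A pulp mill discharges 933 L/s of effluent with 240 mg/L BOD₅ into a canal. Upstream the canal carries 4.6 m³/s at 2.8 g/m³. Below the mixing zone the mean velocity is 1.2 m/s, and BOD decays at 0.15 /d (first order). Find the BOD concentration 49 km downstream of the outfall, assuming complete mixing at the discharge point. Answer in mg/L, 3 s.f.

933 L/s = 0.933 m³/s.
After complete mixing, C₀ = (0.933·240 + 4.6·2.8) / 5.533 = 42.8 mg/L.
Travel time t = 4.9e+04 m / 1.2 m/s = 4.083e+04 s = 0.4726 d.
C = 42.8·exp(−0.15·0.4726) = 42.8·0.9316 = 39.87 mg/L.

39.9 mg/L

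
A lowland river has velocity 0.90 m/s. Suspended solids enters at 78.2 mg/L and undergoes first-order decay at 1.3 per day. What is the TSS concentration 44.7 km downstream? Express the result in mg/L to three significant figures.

Travel time t = 44.7 km / 0.90 m/s = 4.47e+04/0.90 = 4.967e+04 s = 0.5748 d.
First-order decay: C = 78.2·exp(−1.3·0.5748) = 78.2·0.4736 = 37.04 mg/L.

37.0 mg/L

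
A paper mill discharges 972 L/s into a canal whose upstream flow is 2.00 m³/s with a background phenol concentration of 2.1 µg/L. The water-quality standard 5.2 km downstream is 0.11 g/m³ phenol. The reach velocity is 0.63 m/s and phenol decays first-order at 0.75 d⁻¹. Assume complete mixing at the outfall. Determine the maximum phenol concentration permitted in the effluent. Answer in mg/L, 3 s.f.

0.357 mg/L

972 L/s = 0.972 m³/s.
2.1 µg/L = 0.0021 mg/L.
Travel time to the compliance point: t = 5200/0.63 = 8254 s = 0.09553 d; decay factor exp(−0.75·0.09553) = 0.9309.
So the concentration just after mixing may be at most 0.11/0.9309 = 0.1182 mg/L.
Mass balance: 0.1182·2.972 = 0.972·Cₑ + 2·0.0021.
Cₑ = (0.3512 − 0.0042) / 0.972 = 0.357 mg/L.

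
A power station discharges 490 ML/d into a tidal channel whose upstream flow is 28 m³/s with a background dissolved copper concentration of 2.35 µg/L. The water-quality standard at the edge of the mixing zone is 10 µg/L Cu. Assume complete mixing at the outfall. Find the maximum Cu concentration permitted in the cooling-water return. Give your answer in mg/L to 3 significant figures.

490 ML/d = 5.671 m³/s.
2.35 µg/L = 0.00235 mg/L.
10 µg/L = 0.01 mg/L.
Mass balance: 0.01·33.67 = 5.671·Cₑ + 28·0.00235.
Cₑ = (0.3367 − 0.0658) / 5.671 = 0.04777 mg/L.

0.0478 mg/L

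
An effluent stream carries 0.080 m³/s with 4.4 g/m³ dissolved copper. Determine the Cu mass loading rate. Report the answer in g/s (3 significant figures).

Mass flux = Q·C = 0.08 m³/s × 4.4 g/m³ = 0.352 g/s.

0.352 g/s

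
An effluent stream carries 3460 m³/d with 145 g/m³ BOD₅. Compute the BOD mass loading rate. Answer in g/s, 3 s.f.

5.81 g/s

3460 m³/d = 0.04005 m³/s.
Mass flux = Q·C = 0.04005 m³/s × 145 g/m³ = 5.807 g/s.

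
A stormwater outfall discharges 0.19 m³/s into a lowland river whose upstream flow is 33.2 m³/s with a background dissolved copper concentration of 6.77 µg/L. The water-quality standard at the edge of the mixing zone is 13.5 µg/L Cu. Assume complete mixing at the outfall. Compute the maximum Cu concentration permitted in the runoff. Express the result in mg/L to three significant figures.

6.77 µg/L = 0.00677 mg/L.
13.5 µg/L = 0.0135 mg/L.
Mass balance: 0.0135·33.39 = 0.19·Cₑ + 33.2·0.00677.
Cₑ = (0.4508 − 0.2248) / 0.19 = 1.189 mg/L.

1.19 mg/L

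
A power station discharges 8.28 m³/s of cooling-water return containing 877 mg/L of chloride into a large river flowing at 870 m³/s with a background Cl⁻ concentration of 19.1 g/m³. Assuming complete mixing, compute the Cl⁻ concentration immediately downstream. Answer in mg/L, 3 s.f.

27.2 mg/L

Flow-weighted mixing gives C = (8.28·877 + 870·19.1) / (8.28 + 870) = 2.388e+04/878.3 = 27.19 mg/L.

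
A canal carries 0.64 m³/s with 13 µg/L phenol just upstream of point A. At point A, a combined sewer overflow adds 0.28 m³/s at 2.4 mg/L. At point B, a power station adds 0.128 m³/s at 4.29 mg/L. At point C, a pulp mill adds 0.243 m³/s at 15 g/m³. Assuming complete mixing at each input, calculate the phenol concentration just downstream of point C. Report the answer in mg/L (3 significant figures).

13 µg/L = 0.013 mg/L.
After input A: C = (0.64·0.013 + 0.28·2.4) / 0.92 = 0.7395 mg/L.
After input B: C = (0.92·0.7395 + 0.128·4.29) / 1.048 = 1.173 mg/L.
After input C: C = (1.048·1.173 + 0.243·15) / 1.291 = 3.776 mg/L.

3.78 mg/L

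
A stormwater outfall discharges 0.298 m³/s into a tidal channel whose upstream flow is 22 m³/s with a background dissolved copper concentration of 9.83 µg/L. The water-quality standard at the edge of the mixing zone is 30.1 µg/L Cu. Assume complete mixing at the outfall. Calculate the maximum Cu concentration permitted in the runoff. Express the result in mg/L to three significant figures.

9.83 µg/L = 0.00983 mg/L.
30.1 µg/L = 0.0301 mg/L.
Mass balance: 0.0301·22.3 = 0.298·Cₑ + 22·0.00983.
Cₑ = (0.6712 − 0.2163) / 0.298 = 1.527 mg/L.

1.53 mg/L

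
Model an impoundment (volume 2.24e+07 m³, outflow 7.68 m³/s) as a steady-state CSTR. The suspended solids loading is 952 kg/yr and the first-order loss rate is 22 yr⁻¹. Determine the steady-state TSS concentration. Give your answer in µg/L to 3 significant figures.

Outflow Q = 7.68 m³/s × 3.156e+07 s/yr = 2.424e+08 m³/yr.
Steady-state CSTR mass balance: W = Q·C + k·V·C, so C = W/(Q + kV).
Q + kV = 2.424e+08 + 22·2.24e+07 = 7.352e+08 m³/yr.
C = 952/7.352e+08 = 1.295e-06 kg/m³ = 0.001295 mg/L = 1.295 µg/L.

1.29 µg/L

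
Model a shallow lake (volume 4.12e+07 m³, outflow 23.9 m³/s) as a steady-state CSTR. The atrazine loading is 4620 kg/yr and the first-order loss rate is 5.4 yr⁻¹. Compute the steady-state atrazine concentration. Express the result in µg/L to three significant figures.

4.73 µg/L

Outflow Q = 23.9 m³/s × 3.156e+07 s/yr = 7.542e+08 m³/yr.
Steady-state CSTR mass balance: W = Q·C + k·V·C, so C = W/(Q + kV).
Q + kV = 7.542e+08 + 5.4·4.12e+07 = 9.767e+08 m³/yr.
C = 4620/9.767e+08 = 4.73e-06 kg/m³ = 0.00473 mg/L = 4.73 µg/L.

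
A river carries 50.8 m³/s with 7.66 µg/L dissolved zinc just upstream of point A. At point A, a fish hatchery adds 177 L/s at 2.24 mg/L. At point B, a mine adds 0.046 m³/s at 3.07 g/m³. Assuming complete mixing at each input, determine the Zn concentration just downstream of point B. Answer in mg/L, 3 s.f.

0.0182 mg/L

7.66 µg/L = 0.00766 mg/L.
177 L/s = 0.177 m³/s.
After input A: C = (50.8·0.00766 + 0.177·2.24) / 50.98 = 0.01541 mg/L.
After input B: C = (50.98·0.01541 + 0.046·3.07) / 51.02 = 0.01816 mg/L.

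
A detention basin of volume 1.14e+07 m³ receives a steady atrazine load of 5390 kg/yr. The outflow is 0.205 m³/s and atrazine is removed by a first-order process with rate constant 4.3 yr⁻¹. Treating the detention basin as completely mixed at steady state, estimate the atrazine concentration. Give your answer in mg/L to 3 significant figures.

Outflow Q = 0.205 m³/s × 3.156e+07 s/yr = 6.469e+06 m³/yr.
Steady-state CSTR mass balance: W = Q·C + k·V·C, so C = W/(Q + kV).
Q + kV = 6.469e+06 + 4.3·1.14e+07 = 5.549e+07 m³/yr.
C = 5390/5.549e+07 = 9.714e-05 kg/m³ = 0.09714 mg/L.

0.0971 mg/L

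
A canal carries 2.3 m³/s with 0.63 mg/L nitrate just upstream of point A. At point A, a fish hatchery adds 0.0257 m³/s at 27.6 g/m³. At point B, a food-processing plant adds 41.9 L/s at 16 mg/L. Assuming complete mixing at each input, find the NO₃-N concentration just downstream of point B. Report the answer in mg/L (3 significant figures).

After input A: C = (2.3·0.63 + 0.0257·27.6) / 2.326 = 0.928 mg/L.
41.9 L/s = 0.0419 m³/s.
After input B: C = (2.326·0.928 + 0.0419·16) / 2.368 = 1.195 mg/L.

1.19 mg/L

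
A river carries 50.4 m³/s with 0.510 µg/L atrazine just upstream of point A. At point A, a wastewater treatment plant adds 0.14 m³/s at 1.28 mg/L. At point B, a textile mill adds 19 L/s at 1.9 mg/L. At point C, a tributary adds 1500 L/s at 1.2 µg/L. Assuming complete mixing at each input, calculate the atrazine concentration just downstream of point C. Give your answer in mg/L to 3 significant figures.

0.510 µg/L = 0.00051 mg/L.
After input A: C = (50.4·0.00051 + 0.14·1.28) / 50.54 = 0.004054 mg/L.
19 L/s = 0.019 m³/s.
After input B: C = (50.54·0.004054 + 0.019·1.9) / 50.56 = 0.004767 mg/L.
1500 L/s = 1.5 m³/s.
1.2 µg/L = 0.0012 mg/L.
After input C: C = (50.56·0.004767 + 1.5·0.0012) / 52.06 = 0.004664 mg/L.

0.00466 mg/L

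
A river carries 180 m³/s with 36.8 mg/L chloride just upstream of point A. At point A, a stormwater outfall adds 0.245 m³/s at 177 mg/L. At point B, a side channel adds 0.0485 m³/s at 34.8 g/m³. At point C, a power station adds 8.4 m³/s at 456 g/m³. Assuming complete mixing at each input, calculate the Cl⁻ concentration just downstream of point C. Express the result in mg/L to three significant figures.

55.6 mg/L

After input A: C = (180·36.8 + 0.245·177) / 180.2 = 36.99 mg/L.
After input B: C = (180.2·36.99 + 0.0485·34.8) / 180.3 = 36.99 mg/L.
After input C: C = (180.3·36.99 + 8.4·456) / 188.7 = 55.64 mg/L.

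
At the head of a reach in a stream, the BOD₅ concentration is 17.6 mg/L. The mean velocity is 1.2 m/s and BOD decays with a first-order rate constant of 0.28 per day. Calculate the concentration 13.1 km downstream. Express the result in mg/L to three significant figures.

Travel time t = 13.1 km / 1.2 m/s = 1.31e+04/1.2 = 1.092e+04 s = 0.1264 d.
First-order decay: C = 17.6·exp(−0.28·0.1264) = 17.6·0.9652 = 16.99 mg/L.

17.0 mg/L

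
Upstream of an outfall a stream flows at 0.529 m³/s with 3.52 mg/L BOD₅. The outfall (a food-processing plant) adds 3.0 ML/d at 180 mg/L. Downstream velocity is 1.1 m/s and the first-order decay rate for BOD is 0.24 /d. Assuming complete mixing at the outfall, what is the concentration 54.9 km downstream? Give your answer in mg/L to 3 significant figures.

12.5 mg/L

3.0 ML/d = 0.03472 m³/s.
After complete mixing, C₀ = (0.03472·180 + 0.529·3.52) / 0.5637 = 14.39 mg/L.
Travel time t = 5.49e+04 m / 1.1 m/s = 4.991e+04 s = 0.5777 d.
C = 14.39·exp(−0.24·0.5777) = 14.39·0.8705 = 12.53 mg/L.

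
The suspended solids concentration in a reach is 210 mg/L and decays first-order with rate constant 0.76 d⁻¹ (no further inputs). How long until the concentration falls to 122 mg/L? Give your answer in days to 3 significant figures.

t = ln(C₀/C)/k = ln(210/122)/0.76 = 0.5431/0.76 = 0.7146 d.

0.715 d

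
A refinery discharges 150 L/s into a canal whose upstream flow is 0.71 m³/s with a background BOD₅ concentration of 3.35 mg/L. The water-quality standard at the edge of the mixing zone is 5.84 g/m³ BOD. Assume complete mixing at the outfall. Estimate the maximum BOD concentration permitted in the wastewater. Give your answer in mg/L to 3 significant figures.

150 L/s = 0.15 m³/s.
Mass balance: 5.84·0.86 = 0.15·Cₑ + 0.71·3.35.
Cₑ = (5.022 − 2.378) / 0.15 = 17.63 mg/L.

17.6 mg/L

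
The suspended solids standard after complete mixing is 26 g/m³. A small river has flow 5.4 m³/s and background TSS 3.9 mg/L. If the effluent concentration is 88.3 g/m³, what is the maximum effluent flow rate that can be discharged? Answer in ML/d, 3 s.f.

Mass balance at complete mixing: C_std·(Q_w + Q_r) = Q_w·C_e + Q_r·C_b.
Rearranging, Q_w = Q_r·(C_std − C_b)/(C_e − C_std) = 5.4·(26 − 3.9) / (88.3 − 26) = 1.916 m³/s.
= 165.5 ML/d.

166 ML/d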